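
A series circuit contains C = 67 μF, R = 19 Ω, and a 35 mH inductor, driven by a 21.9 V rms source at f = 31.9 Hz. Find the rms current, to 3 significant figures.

313 mA

ω = 2πf = 200.4 rad/s
X_L = ωL = 7.02 Ω
X_C = 1/(ωC) = 74.5 Ω
Net reactance X = X_L − X_C = -67.5 Ω
Z = 19.0 − j67.5 Ω
|Z| = √(19.0² + 67.5²) = 70.1 Ω
I = V/|Z| = 21.9/70.1 = 313 mA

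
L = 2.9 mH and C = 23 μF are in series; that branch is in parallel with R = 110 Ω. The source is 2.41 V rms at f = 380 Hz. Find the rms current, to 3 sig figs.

215 mA

ω = 2πf = 2388 rad/s
X_L = ωL = 6.92 Ω
X_C = 1/(ωC) = 18.2 Ω
Branch 1: Z₁ = R = 110 Ω
Branch 2 (series LC): Z₂ = j(X_L − X_C) = −j11.3 Ω
Parallel: Z = Z₁Z₂/(Z₁+Z₂), |Z| = 11.2 Ω, ∠Z = -84.1°
I = V/|Z| = 2.41/11.2 = 215 mA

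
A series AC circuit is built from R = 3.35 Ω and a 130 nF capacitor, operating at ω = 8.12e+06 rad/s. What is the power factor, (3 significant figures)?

X_C = 1/(ωC) = 0.947 Ω
Z = 3.35 − j0.947 Ω
|Z| = √(3.35² + 0.947²) = 3.48 Ω
∠Z = arctan(-0.947/3.35) = -15.8°
cos φ = cos(-15.8°) = 0.962

0.962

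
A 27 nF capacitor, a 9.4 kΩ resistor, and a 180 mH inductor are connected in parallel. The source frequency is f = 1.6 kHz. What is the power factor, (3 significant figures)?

ω = 2πf = 10050 rad/s
X_L = ωL = 1810 Ω
X_C = 1/(ωC) = 3680 Ω
Parallel: admittances add. Y = 1/R + 1/(jωL) + jωC
Y = (0.000106 − j0.000281) S
|Y| = 0.000301 S → |Z| = 1/|Y| = 3330 Ω, ∠Z = −∠Y = 69.3°
cos φ = cos(69.3°) = 0.354

0.354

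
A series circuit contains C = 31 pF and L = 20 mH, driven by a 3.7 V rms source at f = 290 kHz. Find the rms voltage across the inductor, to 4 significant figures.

7.196 V

ω = 2πf = 1.822e+06 rad/s
X_L = ωL = 36440 Ω
X_C = 1/(ωC) = 17700 Ω
Net reactance X = X_L − X_C = 18740 Ω
Z = j18740 Ω
|Z| = √(0² + 18740²) = 18740 Ω
I = V/|Z| = 197.4 μA
V_L = I·|Z_L| = 0.0001974 × 36440 = 7.196 V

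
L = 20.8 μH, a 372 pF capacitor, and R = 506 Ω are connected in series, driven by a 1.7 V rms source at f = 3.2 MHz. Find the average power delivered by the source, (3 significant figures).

4.34 mW

ω = 2πf = 2.011e+07 rad/s
X_L = ωL = 418 Ω
X_C = 1/(ωC) = 134 Ω
Net reactance X = X_L − X_C = 285 Ω
Z = 506 + j285 Ω
|Z| = √(506² + 285²) = 581 Ω
∠Z = arctan(285/506) = 29.3°
I = V/|Z| = 2.93 mA
P = VI cos φ = 1.7 × 0.00293 × cos(29.3°) = 4.34 mW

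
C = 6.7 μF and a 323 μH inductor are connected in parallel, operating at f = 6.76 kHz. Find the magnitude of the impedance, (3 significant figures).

4.72 Ω

ω = 2πf = 42470 rad/s
X_L = ωL = 13.7 Ω
X_C = 1/(ωC) = 3.51 Ω
Parallel: admittances add. Y = 1/(jωL) + jωC
Y = (0 + j0.212) S
|Y| = 0.212 S → |Z| = 1/|Y| = 4.72 Ω, ∠Z = −∠Y = -90.0°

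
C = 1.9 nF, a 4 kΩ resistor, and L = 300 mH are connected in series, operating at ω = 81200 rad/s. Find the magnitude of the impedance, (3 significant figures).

18300 Ω

X_L = ωL = 24400 Ω
X_C = 1/(ωC) = 6480 Ω
Net reactance X = X_L − X_C = 17900 Ω
Z = 4000 + j17900 Ω
|Z| = √(4000² + 17900²) = 18300 Ω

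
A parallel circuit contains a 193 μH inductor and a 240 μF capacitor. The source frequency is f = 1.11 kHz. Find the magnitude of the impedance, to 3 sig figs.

1.07 Ω

ω = 2πf = 6974 rad/s
X_L = ωL = 1.35 Ω
X_C = 1/(ωC) = 0.597 Ω
Parallel: admittances add. Y = 1/(jωL) + jωC
Y = (0 + j0.931) S
|Y| = 0.931 S → |Z| = 1/|Y| = 1.07 Ω, ∠Z = −∠Y = -90.0°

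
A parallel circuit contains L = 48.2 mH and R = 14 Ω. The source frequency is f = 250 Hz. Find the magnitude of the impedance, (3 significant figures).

ω = 2πf = 1571 rad/s
X_L = ωL = 75.7 Ω
Parallel: admittances add. Y = 1/R + 1/(jωL)
Y = (0.0714 − j0.0132) S
|Y| = 0.0726 S → |Z| = 1/|Y| = 13.8 Ω, ∠Z = −∠Y = 10.5°

13.8 Ω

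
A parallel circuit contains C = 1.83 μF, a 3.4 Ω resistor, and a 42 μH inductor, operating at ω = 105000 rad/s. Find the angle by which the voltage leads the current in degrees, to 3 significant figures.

X_L = ωL = 4.41 Ω
X_C = 1/(ωC) = 5.20 Ω
Parallel: admittances add. Y = 1/R + 1/(jωL) + jωC
Y = (0.294 − j0.0346) S
|Y| = 0.296 S → |Z| = 1/|Y| = 3.38 Ω, ∠Z = −∠Y = 6.71°

6.71°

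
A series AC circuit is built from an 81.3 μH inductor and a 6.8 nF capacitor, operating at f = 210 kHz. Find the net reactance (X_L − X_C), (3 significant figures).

ω = 2πf = 1.319e+06 rad/s
X_L = ωL = 107 Ω
X_C = 1/(ωC) = 111 Ω
X = 107 − 111 = -4.18 Ω

-4.18 Ω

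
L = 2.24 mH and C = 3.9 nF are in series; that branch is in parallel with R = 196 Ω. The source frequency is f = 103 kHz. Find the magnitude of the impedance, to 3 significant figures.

193 Ω

ω = 2πf = 647200 rad/s
X_L = ωL = 1450 Ω
X_C = 1/(ωC) = 396 Ω
Branch 1: Z₁ = R = 196 Ω
Branch 2 (series LC): Z₂ = j(X_L − X_C) = j1050 Ω
Parallel: Z = Z₁Z₂/(Z₁+Z₂), |Z| = 193 Ω, ∠Z = 10.5°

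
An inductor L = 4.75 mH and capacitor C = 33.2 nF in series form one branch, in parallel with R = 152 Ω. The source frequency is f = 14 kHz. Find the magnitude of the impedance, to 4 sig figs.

67.56 Ω

ω = 2πf = 87960 rad/s
X_L = ωL = 417.8 Ω
X_C = 1/(ωC) = 342.4 Ω
Branch 1: Z₁ = R = 152.0 Ω
Branch 2 (series LC): Z₂ = j(X_L − X_C) = j75.42 Ω
Parallel: Z = Z₁Z₂/(Z₁+Z₂), |Z| = 67.56 Ω, ∠Z = 63.61°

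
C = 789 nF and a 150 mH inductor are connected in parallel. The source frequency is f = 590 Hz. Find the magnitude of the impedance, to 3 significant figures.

ω = 2πf = 3707 rad/s
X_L = ωL = 556 Ω
X_C = 1/(ωC) = 342 Ω
Parallel: admittances add. Y = 1/(jωL) + jωC
Y = (0 + j0.00113) S
|Y| = 0.00113 S → |Z| = 1/|Y| = 888 Ω, ∠Z = −∠Y = -90.0°

888 Ω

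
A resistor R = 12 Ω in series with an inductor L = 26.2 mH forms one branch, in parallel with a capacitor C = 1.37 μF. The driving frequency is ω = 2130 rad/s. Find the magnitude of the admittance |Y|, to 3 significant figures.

X_L = ωL = 55.8 Ω
X_C = 1/(ωC) = 343 Ω
Branch 1 (R+jX_L): Z₁ = 12.0 + j55.8 Ω, |Z₁| = 57.1 Ω
Branch 2 (−jX_C): Z₂ = −j343 Ω
Parallel: Z = Z₁Z₂/(Z₁+Z₂), |Z| = 68.1 Ω, ∠Z = 75.5°
|Y| = 1/|Z| = 14.7 mS

14.7 mS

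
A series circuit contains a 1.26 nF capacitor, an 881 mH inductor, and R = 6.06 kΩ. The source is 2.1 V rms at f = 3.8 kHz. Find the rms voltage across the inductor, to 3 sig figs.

3.24 V

ω = 2πf = 23880 rad/s
X_L = ωL = 21000 Ω
X_C = 1/(ωC) = 33200 Ω
Net reactance X = X_L − X_C = -12200 Ω
Z = 6060 − j12200 Ω
|Z| = √(6060² + 12200²) = 13600 Ω
I = V/|Z| = 154 μA
V_L = I·|Z_L| = 0.000154 × 21000 = 3.24 V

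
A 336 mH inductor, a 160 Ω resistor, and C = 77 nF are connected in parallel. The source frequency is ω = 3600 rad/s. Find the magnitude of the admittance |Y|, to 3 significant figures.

X_L = ωL = 1210 Ω
X_C = 1/(ωC) = 3610 Ω
Parallel: admittances add. Y = 1/R + 1/(jωL) + jωC
Y = (0.00625 − j0.000550) S
|Y| = 0.00627 S → |Z| = 1/|Y| = 159 Ω, ∠Z = −∠Y = 5.02°

6.27 mS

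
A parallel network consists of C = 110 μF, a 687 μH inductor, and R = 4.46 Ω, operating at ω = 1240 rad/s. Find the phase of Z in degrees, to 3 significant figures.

77.8°

X_L = ωL = 0.852 Ω
X_C = 1/(ωC) = 7.33 Ω
Parallel: admittances add. Y = 1/R + 1/(jωL) + jωC
Y = (0.224 − j1.04) S
|Y| = 1.06 S → |Z| = 1/|Y| = 0.942 Ω, ∠Z = −∠Y = 77.8°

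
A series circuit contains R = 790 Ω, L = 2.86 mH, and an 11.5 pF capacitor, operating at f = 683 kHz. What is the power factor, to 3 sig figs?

ω = 2πf = 4.291e+06 rad/s
X_L = ωL = 12300 Ω
X_C = 1/(ωC) = 20300 Ω
Net reactance X = X_L − X_C = -7990 Ω
Z = 790 − j7990 Ω
|Z| = √(790² + 7990²) = 8030 Ω
∠Z = arctan(-7990/790) = -84.4°
cos φ = cos(-84.4°) = 0.0984

0.0984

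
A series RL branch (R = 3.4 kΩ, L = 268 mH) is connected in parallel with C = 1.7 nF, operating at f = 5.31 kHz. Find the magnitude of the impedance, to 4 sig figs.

18080 Ω

ω = 2πf = 33360 rad/s
X_L = ωL = 8941 Ω
X_C = 1/(ωC) = 17630 Ω
Branch 1 (R+jX_L): Z₁ = 3400 + j8941 Ω, |Z₁| = 9566 Ω
Branch 2 (−jX_C): Z₂ = −j17630 Ω
Parallel: Z = Z₁Z₂/(Z₁+Z₂), |Z| = 18080 Ω, ∠Z = 47.81°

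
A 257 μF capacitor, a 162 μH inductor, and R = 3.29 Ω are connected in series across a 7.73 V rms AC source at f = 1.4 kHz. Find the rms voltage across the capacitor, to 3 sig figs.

ω = 2πf = 8796 rad/s
X_L = ωL = 1.43 Ω
X_C = 1/(ωC) = 0.442 Ω
Net reactance X = X_L − X_C = 0.983 Ω
Z = 3.29 + j0.983 Ω
|Z| = √(3.29² + 0.983²) = 3.43 Ω
I = V/|Z| = 2.25 A
V_C = I·|Z_C| = 2.25 × 0.442 = 0.996 V

0.996 V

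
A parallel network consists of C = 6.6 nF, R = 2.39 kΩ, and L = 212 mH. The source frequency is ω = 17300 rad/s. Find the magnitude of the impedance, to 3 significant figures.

2240 Ω

X_L = ωL = 3670 Ω
X_C = 1/(ωC) = 8760 Ω
Parallel: admittances add. Y = 1/R + 1/(jωL) + jωC
Y = (0.000418 − j0.000158) S
|Y| = 0.000447 S → |Z| = 1/|Y| = 2240 Ω, ∠Z = −∠Y = 20.7°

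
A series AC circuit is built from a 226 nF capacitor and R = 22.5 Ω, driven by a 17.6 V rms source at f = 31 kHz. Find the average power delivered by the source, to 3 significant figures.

ω = 2πf = 194800 rad/s
X_C = 1/(ωC) = 22.7 Ω
Z = 22.5 − j22.7 Ω
|Z| = √(22.5² + 22.7²) = 32.0 Ω
∠Z = arctan(-22.7/22.5) = -45.3°
I = V/|Z| = 550 mA
P = VI cos φ = 17.6 × 0.550 × cos(-45.3°) = 6.82 W

6.82 W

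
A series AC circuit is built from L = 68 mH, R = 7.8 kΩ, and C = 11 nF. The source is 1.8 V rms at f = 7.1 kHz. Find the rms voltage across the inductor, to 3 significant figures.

ω = 2πf = 44610 rad/s
X_L = ωL = 3030 Ω
X_C = 1/(ωC) = 2040 Ω
Net reactance X = X_L − X_C = 996 Ω
Z = 7800 + j996 Ω
|Z| = √(7800² + 996²) = 7860 Ω
I = V/|Z| = 229 μA
V_L = I·|Z_L| = 0.000229 × 3030 = 0.694 V

0.694 V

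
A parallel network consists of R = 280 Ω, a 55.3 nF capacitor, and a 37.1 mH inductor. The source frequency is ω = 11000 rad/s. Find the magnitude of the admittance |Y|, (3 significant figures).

X_L = ωL = 408 Ω
X_C = 1/(ωC) = 1640 Ω
Parallel: admittances add. Y = 1/R + 1/(jωL) + jωC
Y = (0.00357 − j0.00184) S
|Y| = 0.00402 S → |Z| = 1/|Y| = 249 Ω, ∠Z = −∠Y = 27.3°

4.02 mS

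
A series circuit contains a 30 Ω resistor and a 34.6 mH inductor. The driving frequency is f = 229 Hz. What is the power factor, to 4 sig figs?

ω = 2πf = 1439 rad/s
X_L = ωL = 49.78 Ω
Z = 30.00 + j49.78 Ω
|Z| = √(30.00² + 49.78²) = 58.12 Ω
∠Z = arctan(49.78/30.00) = 58.93°
cos φ = cos(58.93°) = 0.5161

0.5161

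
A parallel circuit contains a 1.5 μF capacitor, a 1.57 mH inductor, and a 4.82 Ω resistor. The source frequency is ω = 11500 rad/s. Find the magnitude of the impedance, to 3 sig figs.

X_L = ωL = 18.1 Ω
X_C = 1/(ωC) = 58.0 Ω
Parallel: admittances add. Y = 1/R + 1/(jωL) + jωC
Y = (0.207 − j0.0381) S
|Y| = 0.211 S → |Z| = 1/|Y| = 4.74 Ω, ∠Z = −∠Y = 10.4°

4.74 Ω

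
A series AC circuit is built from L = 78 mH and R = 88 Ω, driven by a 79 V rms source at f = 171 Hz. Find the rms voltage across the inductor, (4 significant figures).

ω = 2πf = 1074 rad/s
X_L = ωL = 83.81 Ω
Z = 88.00 + j83.81 Ω
|Z| = √(88.00² + 83.81²) = 121.5 Ω
I = V/|Z| = 650.1 mA
V_L = I·|Z_L| = 0.6501 × 83.81 = 54.48 V

54.48 V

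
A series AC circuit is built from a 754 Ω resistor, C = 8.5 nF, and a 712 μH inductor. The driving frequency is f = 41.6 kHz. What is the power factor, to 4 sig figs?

ω = 2πf = 261400 rad/s
X_L = ωL = 186.1 Ω
X_C = 1/(ωC) = 450.1 Ω
Net reactance X = X_L − X_C = -264.0 Ω
Z = 754.0 − j264.0 Ω
|Z| = √(754.0² + 264.0²) = 798.9 Ω
∠Z = arctan(-264.0/754.0) = -19.30°
cos φ = cos(-19.30°) = 0.9438

0.9438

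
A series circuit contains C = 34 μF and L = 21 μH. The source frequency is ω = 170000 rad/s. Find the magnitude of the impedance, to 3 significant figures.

3.40 Ω

X_L = ωL = 3.57 Ω
X_C = 1/(ωC) = 0.173 Ω
Net reactance X = X_L − X_C = 3.40 Ω
Z = j3.40 Ω
|Z| = √(0² + 3.40²) = 3.40 Ω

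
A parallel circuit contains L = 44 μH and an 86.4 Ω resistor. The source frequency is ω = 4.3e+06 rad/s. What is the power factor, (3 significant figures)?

X_L = ωL = 189 Ω
Parallel: admittances add. Y = 1/R + 1/(jωL)
Y = (0.0116 − j0.00529) S
|Y| = 0.0127 S → |Z| = 1/|Y| = 78.6 Ω, ∠Z = −∠Y = 24.5°
cos φ = cos(24.5°) = 0.910

0.910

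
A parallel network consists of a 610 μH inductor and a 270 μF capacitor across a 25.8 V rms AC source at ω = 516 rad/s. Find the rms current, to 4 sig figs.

78.37 A

X_L = ωL = 0.3148 Ω
X_C = 1/(ωC) = 7.178 Ω
Parallel: admittances add. Y = 1/(jωL) + jωC
Y = (0 − j3.038) S
|Y| = 3.038 S → |Z| = 1/|Y| = 0.3292 Ω, ∠Z = −∠Y = 90.00°
I = V/|Z| = 25.8/0.3292 = 78.37 A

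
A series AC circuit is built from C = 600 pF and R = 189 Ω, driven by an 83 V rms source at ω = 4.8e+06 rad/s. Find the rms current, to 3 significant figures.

210 mA

X_C = 1/(ωC) = 347 Ω
Z = 189 − j347 Ω
|Z| = √(189² + 347²) = 395 Ω
I = V/|Z| = 83/395 = 210 mA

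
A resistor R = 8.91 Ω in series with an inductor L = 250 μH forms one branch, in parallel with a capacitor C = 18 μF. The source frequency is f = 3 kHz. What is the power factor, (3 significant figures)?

ω = 2πf = 18850 rad/s
X_L = ωL = 4.71 Ω
X_C = 1/(ωC) = 2.95 Ω
Branch 1 (R+jX_L): Z₁ = 8.91 + j4.71 Ω, |Z₁| = 10.1 Ω
Branch 2 (−jX_C): Z₂ = −j2.95 Ω
Parallel: Z = Z₁Z₂/(Z₁+Z₂), |Z| = 3.27 Ω, ∠Z = -73.3°
cos φ = cos(-73.3°) = 0.287

0.287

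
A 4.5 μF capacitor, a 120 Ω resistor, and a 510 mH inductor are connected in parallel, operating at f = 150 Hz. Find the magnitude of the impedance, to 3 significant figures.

ω = 2πf = 942.5 rad/s
X_L = ωL = 481 Ω
X_C = 1/(ωC) = 236 Ω
Parallel: admittances add. Y = 1/R + 1/(jωL) + jωC
Y = (0.00833 + j0.00216) S
|Y| = 0.00861 S → |Z| = 1/|Y| = 116 Ω, ∠Z = −∠Y = -14.5°

116 Ω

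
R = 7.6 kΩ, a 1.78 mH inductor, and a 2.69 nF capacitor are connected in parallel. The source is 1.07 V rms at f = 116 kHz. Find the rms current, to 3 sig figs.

ω = 2πf = 728800 rad/s
X_L = ωL = 1300 Ω
X_C = 1/(ωC) = 510 Ω
Parallel: admittances add. Y = 1/R + 1/(jωL) + jωC
Y = (0.000132 + j0.00119) S
|Y| = 0.00120 S → |Z| = 1/|Y| = 835 Ω, ∠Z = −∠Y = -83.7°
I = V/|Z| = 1.07/835 = 1.28 mA

1.28 mA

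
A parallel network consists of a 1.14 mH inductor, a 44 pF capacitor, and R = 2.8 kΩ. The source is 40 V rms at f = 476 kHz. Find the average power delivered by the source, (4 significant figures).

ω = 2πf = 2.991e+06 rad/s
X_L = ωL = 3410 Ω
X_C = 1/(ωC) = 7599 Ω
Parallel: admittances add. Y = 1/R + 1/(jωL) + jωC
Y = (0.0003571 − j0.0001617) S
|Y| = 0.0003920 S → |Z| = 1/|Y| = 2551 Ω, ∠Z = −∠Y = 24.36°
I = V/|Z| = 15.68 mA
P = VI cos φ = 40 × 0.01568 × cos(24.36°) = 571.4 mW

571.4 mW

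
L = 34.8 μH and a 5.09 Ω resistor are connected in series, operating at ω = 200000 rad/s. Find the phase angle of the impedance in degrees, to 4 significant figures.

53.82°

X_L = ωL = 6.960 Ω
Z = 5.090 + j6.960 Ω
|Z| = √(5.090² + 6.960²) = 8.623 Ω
∠Z = arctan(6.960/5.090) = 53.82°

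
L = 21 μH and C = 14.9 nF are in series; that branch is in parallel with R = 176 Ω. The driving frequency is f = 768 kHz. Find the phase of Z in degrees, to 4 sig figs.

63.58°

ω = 2πf = 4.825e+06 rad/s
X_L = ωL = 101.3 Ω
X_C = 1/(ωC) = 13.91 Ω
Branch 1: Z₁ = R = 176.0 Ω
Branch 2 (series LC): Z₂ = j(X_L − X_C) = j87.43 Ω
Parallel: Z = Z₁Z₂/(Z₁+Z₂), |Z| = 78.30 Ω, ∠Z = 63.58°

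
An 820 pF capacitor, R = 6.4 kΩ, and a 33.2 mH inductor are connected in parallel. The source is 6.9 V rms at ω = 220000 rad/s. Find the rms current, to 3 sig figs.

X_L = ωL = 7300 Ω
X_C = 1/(ωC) = 5540 Ω
Parallel: admittances add. Y = 1/R + 1/(jωL) + jωC
Y = (0.000156 + j4.35e-05) S
|Y| = 0.000162 S → |Z| = 1/|Y| = 6170 Ω, ∠Z = −∠Y = -15.6°
I = V/|Z| = 6.9/6170 = 1.12 mA

1.12 mA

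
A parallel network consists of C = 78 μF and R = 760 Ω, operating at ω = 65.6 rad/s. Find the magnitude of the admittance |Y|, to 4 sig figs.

5.283 mS

X_C = 1/(ωC) = 195.4 Ω
Parallel: admittances add. Y = 1/R + jωC
Y = (0.001316 + j0.005117) S
|Y| = 0.005283 S → |Z| = 1/|Y| = 189.3 Ω, ∠Z = −∠Y = -75.58°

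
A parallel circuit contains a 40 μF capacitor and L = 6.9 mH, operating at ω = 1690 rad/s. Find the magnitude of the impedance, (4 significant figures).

55.08 Ω

X_L = ωL = 11.66 Ω
X_C = 1/(ωC) = 14.79 Ω
Parallel: admittances add. Y = 1/(jωL) + jωC
Y = (0 − j0.01816) S
|Y| = 0.01816 S → |Z| = 1/|Y| = 55.08 Ω, ∠Z = −∠Y = 90.00°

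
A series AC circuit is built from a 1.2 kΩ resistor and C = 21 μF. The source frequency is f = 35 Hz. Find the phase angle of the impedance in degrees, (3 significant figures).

-10.2°

ω = 2πf = 219.9 rad/s
X_C = 1/(ωC) = 217 Ω
Z = 1200 − j217 Ω
|Z| = √(1200² + 217²) = 1220 Ω
∠Z = arctan(-217/1200) = -10.2°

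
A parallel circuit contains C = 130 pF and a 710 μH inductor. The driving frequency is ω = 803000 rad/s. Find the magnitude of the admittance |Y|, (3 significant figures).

X_L = ωL = 570 Ω
X_C = 1/(ωC) = 9580 Ω
Parallel: admittances add. Y = 1/(jωL) + jωC
Y = (0 − j0.00165) S
|Y| = 0.00165 S → |Z| = 1/|Y| = 606 Ω, ∠Z = −∠Y = 90.0°

1.65 mS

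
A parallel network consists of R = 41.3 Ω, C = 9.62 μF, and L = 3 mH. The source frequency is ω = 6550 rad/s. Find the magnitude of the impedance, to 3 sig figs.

X_L = ωL = 19.7 Ω
X_C = 1/(ωC) = 15.9 Ω
Parallel: admittances add. Y = 1/R + 1/(jωL) + jωC
Y = (0.0242 + j0.0121) S
|Y| = 0.0271 S → |Z| = 1/|Y| = 36.9 Ω, ∠Z = −∠Y = -26.6°

36.9 Ω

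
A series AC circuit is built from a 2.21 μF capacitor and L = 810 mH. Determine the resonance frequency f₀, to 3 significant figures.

119 Hz

ω₀ = 1/√(LC) = 1/√(0.81 × 2.21e-06) = 747.4 rad/s
f₀ = ω₀/(2π) = 119 Hz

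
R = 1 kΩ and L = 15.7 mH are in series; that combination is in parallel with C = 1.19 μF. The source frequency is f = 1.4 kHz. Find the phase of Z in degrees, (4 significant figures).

-84.57°

ω = 2πf = 8796 rad/s
X_L = ωL = 138.1 Ω
X_C = 1/(ωC) = 95.53 Ω
Branch 1 (R+jX_L): Z₁ = 1000 + j138.1 Ω, |Z₁| = 1009 Ω
Branch 2 (−jX_C): Z₂ = −j95.53 Ω
Parallel: Z = Z₁Z₂/(Z₁+Z₂), |Z| = 96.35 Ω, ∠Z = -84.57°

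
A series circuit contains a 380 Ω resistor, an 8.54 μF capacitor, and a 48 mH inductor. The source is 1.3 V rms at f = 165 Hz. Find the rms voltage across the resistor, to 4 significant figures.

ω = 2πf = 1037 rad/s
X_L = ωL = 49.76 Ω
X_C = 1/(ωC) = 112.9 Ω
Net reactance X = X_L − X_C = -63.19 Ω
Z = 380.0 − j63.19 Ω
|Z| = √(380.0² + 63.19²) = 385.2 Ω
I = V/|Z| = 3.375 mA
V_R = I·|Z_R| = 0.003375 × 380.0 = 1.282 V

1.282 V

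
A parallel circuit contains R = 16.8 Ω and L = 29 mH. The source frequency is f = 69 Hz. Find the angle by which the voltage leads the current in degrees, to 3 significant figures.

ω = 2πf = 433.5 rad/s
X_L = ωL = 12.6 Ω
Parallel: admittances add. Y = 1/R + 1/(jωL)
Y = (0.0595 − j0.0795) S
|Y| = 0.0993 S → |Z| = 1/|Y| = 10.1 Ω, ∠Z = −∠Y = 53.2°

53.2°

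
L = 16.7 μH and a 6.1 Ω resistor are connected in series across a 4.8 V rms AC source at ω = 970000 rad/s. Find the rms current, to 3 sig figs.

277 mA

X_L = ωL = 16.2 Ω
Z = 6.10 + j16.2 Ω
|Z| = √(6.10² + 16.2²) = 17.3 Ω
I = V/|Z| = 4.8/17.3 = 277 mA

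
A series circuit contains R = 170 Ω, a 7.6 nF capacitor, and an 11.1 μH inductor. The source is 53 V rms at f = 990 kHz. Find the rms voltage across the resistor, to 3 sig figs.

51.0 V

ω = 2πf = 6.22e+06 rad/s
X_L = ωL = 69.0 Ω
X_C = 1/(ωC) = 21.2 Ω
Net reactance X = X_L − X_C = 47.9 Ω
Z = 170 + j47.9 Ω
|Z| = √(170² + 47.9²) = 177 Ω
I = V/|Z| = 300 mA
V_R = I·|Z_R| = 0.300 × 170 = 51.0 V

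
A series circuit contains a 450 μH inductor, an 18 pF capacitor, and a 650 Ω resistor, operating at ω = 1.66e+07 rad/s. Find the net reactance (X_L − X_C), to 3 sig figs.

X_L = ωL = 7470 Ω
X_C = 1/(ωC) = 3350 Ω
X = 7470 − 3350 = 4120 Ω

4120 Ω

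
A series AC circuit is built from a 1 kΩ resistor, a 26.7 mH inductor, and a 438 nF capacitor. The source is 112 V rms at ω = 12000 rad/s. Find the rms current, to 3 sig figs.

X_L = ωL = 320 Ω
X_C = 1/(ωC) = 190 Ω
Net reactance X = X_L − X_C = 130 Ω
Z = 1000 + j130 Ω
|Z| = √(1000² + 130²) = 1010 Ω
I = V/|Z| = 112/1010 = 111 mA

111 mA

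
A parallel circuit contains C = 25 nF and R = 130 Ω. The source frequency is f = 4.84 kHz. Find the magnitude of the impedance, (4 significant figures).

ω = 2πf = 30410 rad/s
X_C = 1/(ωC) = 1315 Ω
Parallel: admittances add. Y = 1/R + jωC
Y = (0.007692 + j0.0007603) S
|Y| = 0.007730 S → |Z| = 1/|Y| = 129.4 Ω, ∠Z = −∠Y = -5.644°

129.4 Ω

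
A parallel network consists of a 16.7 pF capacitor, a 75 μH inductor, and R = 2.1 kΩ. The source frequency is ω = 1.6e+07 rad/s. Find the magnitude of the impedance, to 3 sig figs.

1350 Ω

X_L = ωL = 1200 Ω
X_C = 1/(ωC) = 3740 Ω
Parallel: admittances add. Y = 1/R + 1/(jωL) + jωC
Y = (0.000476 − j0.000566) S
|Y| = 0.000740 S → |Z| = 1/|Y| = 1350 Ω, ∠Z = −∠Y = 49.9°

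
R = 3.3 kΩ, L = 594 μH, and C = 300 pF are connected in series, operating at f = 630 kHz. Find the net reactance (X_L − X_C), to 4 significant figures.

ω = 2πf = 3.958e+06 rad/s
X_L = ωL = 2351 Ω
X_C = 1/(ωC) = 842.1 Ω
X = 2351 − 842.1 = 1509 Ω

1509 Ω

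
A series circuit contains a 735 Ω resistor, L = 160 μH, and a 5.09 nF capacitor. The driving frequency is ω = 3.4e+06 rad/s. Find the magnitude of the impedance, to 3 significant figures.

X_L = ωL = 544 Ω
X_C = 1/(ωC) = 57.8 Ω
Net reactance X = X_L − X_C = 486 Ω
Z = 735 + j486 Ω
|Z| = √(735² + 486²) = 881 Ω

881 Ω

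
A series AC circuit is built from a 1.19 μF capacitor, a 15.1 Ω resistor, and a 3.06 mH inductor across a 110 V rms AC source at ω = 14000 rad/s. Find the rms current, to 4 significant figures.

X_L = ωL = 42.84 Ω
X_C = 1/(ωC) = 60.02 Ω
Net reactance X = X_L − X_C = -17.18 Ω
Z = 15.10 − j17.18 Ω
|Z| = √(15.10² + 17.18²) = 22.88 Ω
I = V/|Z| = 110/22.88 = 4.809 A

4.809 A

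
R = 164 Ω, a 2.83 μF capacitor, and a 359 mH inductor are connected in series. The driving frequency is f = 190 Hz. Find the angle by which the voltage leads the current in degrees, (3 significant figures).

ω = 2πf = 1194 rad/s
X_L = ωL = 429 Ω
X_C = 1/(ωC) = 296 Ω
Net reactance X = X_L − X_C = 133 Ω
Z = 164 + j133 Ω
|Z| = √(164² + 133²) = 211 Ω
∠Z = arctan(133/164) = 39.0°

39.0°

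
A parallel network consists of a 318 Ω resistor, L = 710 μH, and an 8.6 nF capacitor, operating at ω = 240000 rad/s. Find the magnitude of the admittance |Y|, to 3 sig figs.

X_L = ωL = 170 Ω
X_C = 1/(ωC) = 484 Ω
Parallel: admittances add. Y = 1/R + 1/(jωL) + jωC
Y = (0.00314 − j0.00380) S
|Y| = 0.00494 S → |Z| = 1/|Y| = 203 Ω, ∠Z = −∠Y = 50.4°

4.94 mS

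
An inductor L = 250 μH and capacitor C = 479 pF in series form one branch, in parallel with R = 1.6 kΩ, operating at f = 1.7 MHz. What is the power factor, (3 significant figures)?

0.840

ω = 2πf = 1.068e+07 rad/s
X_L = ωL = 2670 Ω
X_C = 1/(ωC) = 195 Ω
Branch 1: Z₁ = R = 1600 Ω
Branch 2 (series LC): Z₂ = j(X_L − X_C) = j2470 Ω
Parallel: Z = Z₁Z₂/(Z₁+Z₂), |Z| = 1340 Ω, ∠Z = 32.9°
cos φ = cos(32.9°) = 0.840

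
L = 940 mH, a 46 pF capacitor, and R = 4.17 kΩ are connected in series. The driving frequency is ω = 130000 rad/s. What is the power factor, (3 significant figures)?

0.0922

X_L = ωL = 122000 Ω
X_C = 1/(ωC) = 167000 Ω
Net reactance X = X_L − X_C = -45000 Ω
Z = 4170 − j45000 Ω
|Z| = √(4170² + 45000²) = 45200 Ω
∠Z = arctan(-45000/4170) = -84.7°
cos φ = cos(-84.7°) = 0.0922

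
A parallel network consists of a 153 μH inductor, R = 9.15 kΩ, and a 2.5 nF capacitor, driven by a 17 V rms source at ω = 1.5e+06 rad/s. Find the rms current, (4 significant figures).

X_L = ωL = 229.5 Ω
X_C = 1/(ωC) = 266.7 Ω
Parallel: admittances add. Y = 1/R + 1/(jωL) + jωC
Y = (0.0001093 − j0.0006073) S
|Y| = 0.0006171 S → |Z| = 1/|Y| = 1621 Ω, ∠Z = −∠Y = 79.80°
I = V/|Z| = 17/1621 = 10.49 mA

10.49 mA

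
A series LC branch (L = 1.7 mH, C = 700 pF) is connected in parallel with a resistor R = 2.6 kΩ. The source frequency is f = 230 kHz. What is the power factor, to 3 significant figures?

0.492

ω = 2πf = 1.445e+06 rad/s
X_L = ωL = 2460 Ω
X_C = 1/(ωC) = 989 Ω
Branch 1: Z₁ = R = 2600 Ω
Branch 2 (series LC): Z₂ = j(X_L − X_C) = j1470 Ω
Parallel: Z = Z₁Z₂/(Z₁+Z₂), |Z| = 1280 Ω, ∠Z = 60.5°
cos φ = cos(60.5°) = 0.492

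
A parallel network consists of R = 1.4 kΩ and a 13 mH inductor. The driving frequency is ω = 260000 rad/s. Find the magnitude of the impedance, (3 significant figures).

X_L = ωL = 3380 Ω
Parallel: admittances add. Y = 1/R + 1/(jωL)
Y = (0.000714 − j0.000296) S
|Y| = 0.000773 S → |Z| = 1/|Y| = 1290 Ω, ∠Z = −∠Y = 22.5°

1290 Ω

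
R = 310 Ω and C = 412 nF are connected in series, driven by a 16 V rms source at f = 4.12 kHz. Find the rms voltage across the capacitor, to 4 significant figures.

4.632 V

ω = 2πf = 25890 rad/s
X_C = 1/(ωC) = 93.76 Ω
Z = 310.0 − j93.76 Ω
|Z| = √(310.0² + 93.76²) = 323.9 Ω
I = V/|Z| = 49.40 mA
V_C = I·|Z_C| = 0.04940 × 93.76 = 4.632 V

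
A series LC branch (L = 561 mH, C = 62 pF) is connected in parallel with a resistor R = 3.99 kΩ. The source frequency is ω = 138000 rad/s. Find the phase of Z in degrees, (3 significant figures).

-5.77°

X_L = ωL = 77400 Ω
X_C = 1/(ωC) = 117000 Ω
Branch 1: Z₁ = R = 3990 Ω
Branch 2 (series LC): Z₂ = j(X_L − X_C) = −j39500 Ω
Parallel: Z = Z₁Z₂/(Z₁+Z₂), |Z| = 3970 Ω, ∠Z = -5.77°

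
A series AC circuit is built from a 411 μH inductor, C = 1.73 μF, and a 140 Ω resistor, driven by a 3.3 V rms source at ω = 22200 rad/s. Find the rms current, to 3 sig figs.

X_L = ωL = 9.12 Ω
X_C = 1/(ωC) = 26.0 Ω
Net reactance X = X_L − X_C = -16.9 Ω
Z = 140 − j16.9 Ω
|Z| = √(140² + 16.9²) = 141 Ω
I = V/|Z| = 3.3/141 = 23.4 mA

23.4 mA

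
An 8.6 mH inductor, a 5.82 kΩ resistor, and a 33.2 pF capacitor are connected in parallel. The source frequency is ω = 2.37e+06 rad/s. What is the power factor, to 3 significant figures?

X_L = ωL = 20400 Ω
X_C = 1/(ωC) = 12700 Ω
Parallel: admittances add. Y = 1/R + 1/(jωL) + jωC
Y = (0.000172 + j2.96e-05) S
|Y| = 0.000174 S → |Z| = 1/|Y| = 5740 Ω, ∠Z = −∠Y = -9.78°
cos φ = cos(-9.78°) = 0.985

0.985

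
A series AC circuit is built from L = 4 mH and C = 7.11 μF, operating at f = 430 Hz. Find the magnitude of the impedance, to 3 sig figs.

41.3 Ω

ω = 2πf = 2702 rad/s
X_L = ωL = 10.8 Ω
X_C = 1/(ωC) = 52.1 Ω
Net reactance X = X_L − X_C = -41.3 Ω
Z = − j41.3 Ω
|Z| = √(0² + 41.3²) = 41.3 Ω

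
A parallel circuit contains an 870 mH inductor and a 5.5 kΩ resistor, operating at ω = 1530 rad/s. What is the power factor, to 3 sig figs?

0.235

X_L = ωL = 1330 Ω
Parallel: admittances add. Y = 1/R + 1/(jωL)
Y = (0.000182 − j0.000751) S
|Y| = 0.000773 S → |Z| = 1/|Y| = 1290 Ω, ∠Z = −∠Y = 76.4°
cos φ = cos(76.4°) = 0.235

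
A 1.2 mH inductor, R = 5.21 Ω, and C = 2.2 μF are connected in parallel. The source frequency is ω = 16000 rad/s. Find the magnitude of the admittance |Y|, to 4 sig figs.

192.7 mS

X_L = ωL = 19.20 Ω
X_C = 1/(ωC) = 28.41 Ω
Parallel: admittances add. Y = 1/R + 1/(jωL) + jωC
Y = (0.1919 − j0.01688) S
|Y| = 0.1927 S → |Z| = 1/|Y| = 5.190 Ω, ∠Z = −∠Y = 5.027°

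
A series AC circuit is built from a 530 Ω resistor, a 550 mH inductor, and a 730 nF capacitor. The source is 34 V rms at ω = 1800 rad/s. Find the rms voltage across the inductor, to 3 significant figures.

58.3 V

X_L = ωL = 990 Ω
X_C = 1/(ωC) = 761 Ω
Net reactance X = X_L − X_C = 229 Ω
Z = 530 + j229 Ω
|Z| = √(530² + 229²) = 577 Ω
I = V/|Z| = 58.9 mA
V_L = I·|Z_L| = 0.0589 × 990 = 58.3 V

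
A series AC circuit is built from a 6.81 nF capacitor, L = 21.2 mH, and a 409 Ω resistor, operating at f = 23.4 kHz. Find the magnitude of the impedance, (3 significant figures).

ω = 2πf = 147000 rad/s
X_L = ωL = 3120 Ω
X_C = 1/(ωC) = 999 Ω
Net reactance X = X_L − X_C = 2120 Ω
Z = 409 + j2120 Ω
|Z| = √(409² + 2120²) = 2160 Ω

2160 Ω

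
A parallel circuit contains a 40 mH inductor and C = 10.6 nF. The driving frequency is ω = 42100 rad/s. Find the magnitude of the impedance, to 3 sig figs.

X_L = ωL = 1680 Ω
X_C = 1/(ωC) = 2240 Ω
Parallel: admittances add. Y = 1/(jωL) + jωC
Y = (0 − j0.000148) S
|Y| = 0.000148 S → |Z| = 1/|Y| = 6780 Ω, ∠Z = −∠Y = 90.0°

6780 Ω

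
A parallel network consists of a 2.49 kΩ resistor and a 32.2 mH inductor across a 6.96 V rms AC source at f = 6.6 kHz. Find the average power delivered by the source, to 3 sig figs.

ω = 2πf = 41470 rad/s
X_L = ωL = 1340 Ω
Parallel: admittances add. Y = 1/R + 1/(jωL)
Y = (0.000402 − j0.000749) S
|Y| = 0.000850 S → |Z| = 1/|Y| = 1180 Ω, ∠Z = −∠Y = 61.8°
I = V/|Z| = 5.91 mA
P = VI cos φ = 6.96 × 0.00591 × cos(61.8°) = 19.5 mW

19.5 mW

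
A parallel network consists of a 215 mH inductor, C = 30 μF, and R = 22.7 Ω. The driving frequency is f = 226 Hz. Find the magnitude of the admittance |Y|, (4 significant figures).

ω = 2πf = 1420 rad/s
X_L = ωL = 305.3 Ω
X_C = 1/(ωC) = 23.47 Ω
Parallel: admittances add. Y = 1/R + 1/(jωL) + jωC
Y = (0.04405 + j0.03932) S
|Y| = 0.05905 S → |Z| = 1/|Y| = 16.93 Ω, ∠Z = −∠Y = -41.75°

59.05 mS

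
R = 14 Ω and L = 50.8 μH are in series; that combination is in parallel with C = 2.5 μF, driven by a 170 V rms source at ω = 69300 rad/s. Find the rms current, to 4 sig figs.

28.93 A

X_L = ωL = 3.520 Ω
X_C = 1/(ωC) = 5.772 Ω
Branch 1 (R+jX_L): Z₁ = 14.00 + j3.520 Ω, |Z₁| = 14.44 Ω
Branch 2 (−jX_C): Z₂ = −j5.772 Ω
Parallel: Z = Z₁Z₂/(Z₁+Z₂), |Z| = 5.876 Ω, ∠Z = -66.75°
I = V/|Z| = 170/5.876 = 28.93 A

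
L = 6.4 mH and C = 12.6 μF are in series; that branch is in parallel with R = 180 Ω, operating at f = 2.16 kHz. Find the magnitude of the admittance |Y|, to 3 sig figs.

ω = 2πf = 13570 rad/s
X_L = ωL = 86.9 Ω
X_C = 1/(ωC) = 5.85 Ω
Branch 1: Z₁ = R = 180 Ω
Branch 2 (series LC): Z₂ = j(X_L − X_C) = j81.0 Ω
Parallel: Z = Z₁Z₂/(Z₁+Z₂), |Z| = 73.9 Ω, ∠Z = 65.8°
|Y| = 1/|Z| = 13.5 mS

13.5 mS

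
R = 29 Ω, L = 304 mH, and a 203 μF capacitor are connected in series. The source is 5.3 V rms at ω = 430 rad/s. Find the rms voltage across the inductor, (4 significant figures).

5.645 V

X_L = ωL = 130.7 Ω
X_C = 1/(ωC) = 11.46 Ω
Net reactance X = X_L − X_C = 119.3 Ω
Z = 29.00 + j119.3 Ω
|Z| = √(29.00² + 119.3²) = 122.7 Ω
I = V/|Z| = 43.18 mA
V_L = I·|Z_L| = 0.04318 × 130.7 = 5.645 V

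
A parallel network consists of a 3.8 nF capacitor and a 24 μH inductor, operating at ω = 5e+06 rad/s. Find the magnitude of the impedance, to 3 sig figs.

X_L = ωL = 120 Ω
X_C = 1/(ωC) = 52.6 Ω
Parallel: admittances add. Y = 1/(jωL) + jωC
Y = (0 + j0.0107) S
|Y| = 0.0107 S → |Z| = 1/|Y| = 93.8 Ω, ∠Z = −∠Y = -90.0°

93.8 Ω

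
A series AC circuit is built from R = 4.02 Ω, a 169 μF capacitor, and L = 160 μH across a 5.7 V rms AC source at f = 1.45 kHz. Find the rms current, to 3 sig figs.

ω = 2πf = 9111 rad/s
X_L = ωL = 1.46 Ω
X_C = 1/(ωC) = 0.649 Ω
Net reactance X = X_L − X_C = 0.808 Ω
Z = 4.02 + j0.808 Ω
|Z| = √(4.02² + 0.808²) = 4.10 Ω
I = V/|Z| = 5.7/4.10 = 1.39 A

1.39 A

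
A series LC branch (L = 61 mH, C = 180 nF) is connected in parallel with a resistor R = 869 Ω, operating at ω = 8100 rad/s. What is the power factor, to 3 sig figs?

X_L = ωL = 494 Ω
X_C = 1/(ωC) = 686 Ω
Branch 1: Z₁ = R = 869 Ω
Branch 2 (series LC): Z₂ = j(X_L − X_C) = −j192 Ω
Parallel: Z = Z₁Z₂/(Z₁+Z₂), |Z| = 187 Ω, ∠Z = -77.6°
cos φ = cos(-77.6°) = 0.215

0.215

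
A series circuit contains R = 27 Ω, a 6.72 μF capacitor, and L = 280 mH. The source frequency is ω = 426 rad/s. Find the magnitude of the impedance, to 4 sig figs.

X_L = ωL = 119.3 Ω
X_C = 1/(ωC) = 349.3 Ω
Net reactance X = X_L − X_C = -230.0 Ω
Z = 27.00 − j230.0 Ω
|Z| = √(27.00² + 230.0²) = 231.6 Ω

231.6 Ω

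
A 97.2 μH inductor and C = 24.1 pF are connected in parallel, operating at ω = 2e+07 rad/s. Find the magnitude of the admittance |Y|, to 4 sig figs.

32.40 μS

X_L = ωL = 1944 Ω
X_C = 1/(ωC) = 2075 Ω
Parallel: admittances add. Y = 1/(jωL) + jωC
Y = (0 − j3.24e-05) S
|Y| = 3.24e-05 S → |Z| = 1/|Y| = 30860 Ω, ∠Z = −∠Y = 90.00°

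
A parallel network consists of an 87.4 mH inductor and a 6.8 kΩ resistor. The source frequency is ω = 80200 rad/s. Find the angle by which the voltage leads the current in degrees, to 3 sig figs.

44.1°

X_L = ωL = 7010 Ω
Parallel: admittances add. Y = 1/R + 1/(jωL)
Y = (0.000147 − j0.000143) S
|Y| = 0.000205 S → |Z| = 1/|Y| = 4880 Ω, ∠Z = −∠Y = 44.1°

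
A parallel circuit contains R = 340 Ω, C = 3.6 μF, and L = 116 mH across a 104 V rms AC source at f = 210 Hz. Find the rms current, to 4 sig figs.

ω = 2πf = 1319 rad/s
X_L = ωL = 153.1 Ω
X_C = 1/(ωC) = 210.5 Ω
Parallel: admittances add. Y = 1/R + 1/(jωL) + jωC
Y = (0.002941 − j0.001783) S
|Y| = 0.003440 S → |Z| = 1/|Y| = 290.7 Ω, ∠Z = −∠Y = 31.23°
I = V/|Z| = 104/290.7 = 357.7 mA

357.7 mA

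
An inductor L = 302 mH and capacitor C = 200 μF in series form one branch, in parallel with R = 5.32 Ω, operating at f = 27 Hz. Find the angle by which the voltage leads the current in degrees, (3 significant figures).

ω = 2πf = 169.6 rad/s
X_L = ωL = 51.2 Ω
X_C = 1/(ωC) = 29.5 Ω
Branch 1: Z₁ = R = 5.32 Ω
Branch 2 (series LC): Z₂ = j(X_L − X_C) = j21.8 Ω
Parallel: Z = Z₁Z₂/(Z₁+Z₂), |Z| = 5.17 Ω, ∠Z = 13.7°

13.7°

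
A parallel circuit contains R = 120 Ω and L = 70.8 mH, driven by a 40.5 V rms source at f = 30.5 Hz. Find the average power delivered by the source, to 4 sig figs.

ω = 2πf = 191.6 rad/s
X_L = ωL = 13.57 Ω
Parallel: admittances add. Y = 1/R + 1/(jωL)
Y = (0.008333 − j0.07370) S
|Y| = 0.07417 S → |Z| = 1/|Y| = 13.48 Ω, ∠Z = −∠Y = 83.55°
I = V/|Z| = 3.004 A
P = VI cos φ = 40.5 × 3.004 × cos(83.55°) = 13.67 W

13.67 W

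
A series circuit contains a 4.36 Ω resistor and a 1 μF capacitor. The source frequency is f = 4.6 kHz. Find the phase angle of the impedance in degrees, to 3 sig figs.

-82.8°

ω = 2πf = 28900 rad/s
X_C = 1/(ωC) = 34.6 Ω
Z = 4.36 − j34.6 Ω
|Z| = √(4.36² + 34.6²) = 34.9 Ω
∠Z = arctan(-34.6/4.36) = -82.8°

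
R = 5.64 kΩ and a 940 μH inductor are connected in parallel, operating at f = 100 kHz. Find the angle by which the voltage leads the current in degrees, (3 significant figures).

ω = 2πf = 628300 rad/s
X_L = ωL = 591 Ω
Parallel: admittances add. Y = 1/R + 1/(jωL)
Y = (0.000177 − j0.00169) S
|Y| = 0.00170 S → |Z| = 1/|Y| = 587 Ω, ∠Z = −∠Y = 84.0°

84.0°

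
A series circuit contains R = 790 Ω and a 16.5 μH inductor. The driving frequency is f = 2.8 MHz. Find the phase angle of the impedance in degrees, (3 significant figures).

20.2°

ω = 2πf = 1.759e+07 rad/s
X_L = ωL = 290 Ω
Z = 790 + j290 Ω
|Z| = √(790² + 290²) = 842 Ω
∠Z = arctan(290/790) = 20.2°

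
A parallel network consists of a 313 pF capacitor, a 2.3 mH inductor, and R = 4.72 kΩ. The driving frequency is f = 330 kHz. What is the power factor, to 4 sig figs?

ω = 2πf = 2.073e+06 rad/s
X_L = ωL = 4769 Ω
X_C = 1/(ωC) = 1541 Ω
Parallel: admittances add. Y = 1/R + 1/(jωL) + jωC
Y = (0.0002119 + j0.0004393) S
|Y| = 0.0004877 S → |Z| = 1/|Y| = 2050 Ω, ∠Z = −∠Y = -64.25°
cos φ = cos(-64.25°) = 0.4344

0.4344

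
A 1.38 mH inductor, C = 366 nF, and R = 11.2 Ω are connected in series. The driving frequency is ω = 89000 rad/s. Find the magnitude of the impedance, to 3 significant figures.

92.8 Ω

X_L = ωL = 123 Ω
X_C = 1/(ωC) = 30.7 Ω
Net reactance X = X_L − X_C = 92.1 Ω
Z = 11.2 + j92.1 Ω
|Z| = √(11.2² + 92.1²) = 92.8 Ω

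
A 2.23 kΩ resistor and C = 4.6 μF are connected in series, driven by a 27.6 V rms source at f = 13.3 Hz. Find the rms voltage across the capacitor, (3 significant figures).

ω = 2πf = 83.57 rad/s
X_C = 1/(ωC) = 2600 Ω
Z = 2230 − j2600 Ω
|Z| = √(2230² + 2600²) = 3430 Ω
I = V/|Z| = 8.06 mA
V_C = I·|Z_C| = 0.00806 × 2600 = 21.0 V

21.0 V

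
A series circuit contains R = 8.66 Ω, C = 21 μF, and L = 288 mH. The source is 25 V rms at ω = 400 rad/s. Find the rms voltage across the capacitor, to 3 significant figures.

314 V

X_L = ωL = 115 Ω
X_C = 1/(ωC) = 119 Ω
Net reactance X = X_L − X_C = -3.85 Ω
Z = 8.66 − j3.85 Ω
|Z| = √(8.66² + 3.85²) = 9.48 Ω
I = V/|Z| = 2.64 A
V_C = I·|Z_C| = 2.64 × 119 = 314 V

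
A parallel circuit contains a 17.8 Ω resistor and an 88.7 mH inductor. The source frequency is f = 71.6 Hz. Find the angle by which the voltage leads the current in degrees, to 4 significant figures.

ω = 2πf = 449.9 rad/s
X_L = ωL = 39.90 Ω
Parallel: admittances add. Y = 1/R + 1/(jωL)
Y = (0.05618 − j0.02506) S
|Y| = 0.06152 S → |Z| = 1/|Y| = 16.26 Ω, ∠Z = −∠Y = 24.04°

24.04°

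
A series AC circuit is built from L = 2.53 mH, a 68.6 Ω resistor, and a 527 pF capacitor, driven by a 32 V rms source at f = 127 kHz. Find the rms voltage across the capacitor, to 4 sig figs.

ω = 2πf = 798000 rad/s
X_L = ωL = 2019 Ω
X_C = 1/(ωC) = 2378 Ω
Net reactance X = X_L − X_C = -359.1 Ω
Z = 68.60 − j359.1 Ω
|Z| = √(68.60² + 359.1²) = 365.6 Ω
I = V/|Z| = 87.52 mA
V_C = I·|Z_C| = 0.08752 × 2378 = 208.1 V

208.1 V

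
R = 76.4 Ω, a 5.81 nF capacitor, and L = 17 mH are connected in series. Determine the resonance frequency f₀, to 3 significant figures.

16.0 kHz

ω₀ = 1/√(LC) = 1/√(0.017 × 5.81e-09) = 100600 rad/s
f₀ = ω₀/(2π) = 16.0 kHz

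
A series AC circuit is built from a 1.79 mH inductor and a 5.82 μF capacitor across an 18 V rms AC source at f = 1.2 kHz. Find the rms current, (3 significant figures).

ω = 2πf = 7540 rad/s
X_L = ωL = 13.5 Ω
X_C = 1/(ωC) = 22.8 Ω
Net reactance X = X_L − X_C = -9.29 Ω
Z = − j9.29 Ω
|Z| = √(0² + 9.29²) = 9.29 Ω
I = V/|Z| = 18/9.29 = 1.94 A

1.94 A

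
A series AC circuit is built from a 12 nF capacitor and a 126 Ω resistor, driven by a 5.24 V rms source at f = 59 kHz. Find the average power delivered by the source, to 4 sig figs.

52.10 mW

ω = 2πf = 370700 rad/s
X_C = 1/(ωC) = 224.8 Ω
Z = 126.0 − j224.8 Ω
|Z| = √(126.0² + 224.8²) = 257.7 Ω
∠Z = arctan(-224.8/126.0) = -60.73°
I = V/|Z| = 20.33 mA
P = VI cos φ = 5.24 × 0.02033 × cos(-60.73°) = 52.10 mW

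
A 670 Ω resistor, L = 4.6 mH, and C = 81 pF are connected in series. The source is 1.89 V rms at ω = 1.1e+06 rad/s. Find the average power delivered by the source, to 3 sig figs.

X_L = ωL = 5060 Ω
X_C = 1/(ωC) = 11200 Ω
Net reactance X = X_L − X_C = -6160 Ω
Z = 670 − j6160 Ω
|Z| = √(670² + 6160²) = 6200 Ω
∠Z = arctan(-6160/670) = -83.8°
I = V/|Z| = 305 μA
P = VI cos φ = 1.89 × 0.000305 × cos(-83.8°) = 62.3 μW

62.3 μW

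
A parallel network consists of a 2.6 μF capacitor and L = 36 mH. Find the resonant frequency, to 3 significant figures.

ω₀ = 1/√(LC) = 1/√(0.036 × 2.6e-06) = 3269 rad/s
f₀ = ω₀/(2π) = 520 Hz

520 Hz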